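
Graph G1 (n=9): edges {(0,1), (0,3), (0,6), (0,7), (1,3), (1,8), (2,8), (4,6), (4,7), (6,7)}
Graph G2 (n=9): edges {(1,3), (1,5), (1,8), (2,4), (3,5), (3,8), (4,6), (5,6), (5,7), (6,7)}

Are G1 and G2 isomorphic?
Yes, isomorphic

The graphs are isomorphic.
One valid mapping φ: V(G1) → V(G2): 0→5, 1→6, 2→2, 3→7, 4→8, 5→0, 6→1, 7→3, 8→4

Verify φ preserves adjacency — for each edge of G1, its image is an edge of G2:
  (0,1) → (φ(0),φ(1)) = (5,6) ∈ E(G2) ✓
  (0,3) → (φ(0),φ(3)) = (5,7) ∈ E(G2) ✓
  (0,6) → (φ(0),φ(6)) = (1,5) ∈ E(G2) ✓
  (0,7) → (φ(0),φ(7)) = (3,5) ∈ E(G2) ✓
  (1,3) → (φ(1),φ(3)) = (6,7) ∈ E(G2) ✓
  (1,8) → (φ(1),φ(8)) = (4,6) ∈ E(G2) ✓
  (2,8) → (φ(2),φ(8)) = (2,4) ∈ E(G2) ✓
  (4,6) → (φ(4),φ(6)) = (1,8) ∈ E(G2) ✓
  (4,7) → (φ(4),φ(7)) = (3,8) ∈ E(G2) ✓
  (6,7) → (φ(6),φ(7)) = (1,3) ∈ E(G2) ✓
All 10 edges of G1 map to edges of G2, and |E(G1)| = |E(G2)| = 10, so φ is a bijection on edges as well as vertices. Hence G1 ≅ G2.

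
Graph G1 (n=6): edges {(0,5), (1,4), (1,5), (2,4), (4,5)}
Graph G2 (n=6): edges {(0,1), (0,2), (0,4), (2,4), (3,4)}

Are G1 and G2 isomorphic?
Yes, isomorphic

The graphs are isomorphic.
One valid mapping φ: V(G1) → V(G2): 0→1, 1→2, 2→3, 3→5, 4→4, 5→0

Verify φ preserves adjacency — for each edge of G1, its image is an edge of G2:
  (0,5) → (φ(0),φ(5)) = (0,1) ∈ E(G2) ✓
  (1,4) → (φ(1),φ(4)) = (2,4) ∈ E(G2) ✓
  (1,5) → (φ(1),φ(5)) = (0,2) ∈ E(G2) ✓
  (2,4) → (φ(2),φ(4)) = (3,4) ∈ E(G2) ✓
  (4,5) → (φ(4),φ(5)) = (0,4) ∈ E(G2) ✓
All 5 edges of G1 map to edges of G2, and |E(G1)| = |E(G2)| = 5, so φ is a bijection on edges as well as vertices. Hence G1 ≅ G2.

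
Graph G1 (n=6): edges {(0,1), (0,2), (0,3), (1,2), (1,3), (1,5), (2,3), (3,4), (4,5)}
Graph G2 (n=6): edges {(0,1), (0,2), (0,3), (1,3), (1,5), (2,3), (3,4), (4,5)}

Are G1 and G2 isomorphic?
No, not isomorphic

The graphs are NOT isomorphic.

Counting edges: G1 has 9 edge(s); G2 has 8 edge(s).
Edge count is an isomorphism invariant (a bijection on vertices induces a bijection on edges), so differing edge counts rule out isomorphism.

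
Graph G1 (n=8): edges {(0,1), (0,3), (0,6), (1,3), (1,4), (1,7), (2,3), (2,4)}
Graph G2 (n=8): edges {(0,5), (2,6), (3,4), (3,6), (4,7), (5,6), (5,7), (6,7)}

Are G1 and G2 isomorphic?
Yes, isomorphic

The graphs are isomorphic.
One valid mapping φ: V(G1) → V(G2): 0→5, 1→6, 2→4, 3→7, 4→3, 5→1, 6→0, 7→2

Verify φ preserves adjacency — for each edge of G1, its image is an edge of G2:
  (0,1) → (φ(0),φ(1)) = (5,6) ∈ E(G2) ✓
  (0,3) → (φ(0),φ(3)) = (5,7) ∈ E(G2) ✓
  (0,6) → (φ(0),φ(6)) = (0,5) ∈ E(G2) ✓
  (1,3) → (φ(1),φ(3)) = (6,7) ∈ E(G2) ✓
  (1,4) → (φ(1),φ(4)) = (3,6) ∈ E(G2) ✓
  (1,7) → (φ(1),φ(7)) = (2,6) ∈ E(G2) ✓
  (2,3) → (φ(2),φ(3)) = (4,7) ∈ E(G2) ✓
  (2,4) → (φ(2),φ(4)) = (3,4) ∈ E(G2) ✓
All 8 edges of G1 map to edges of G2, and |E(G1)| = |E(G2)| = 8, so φ is a bijection on edges as well as vertices. Hence G1 ≅ G2.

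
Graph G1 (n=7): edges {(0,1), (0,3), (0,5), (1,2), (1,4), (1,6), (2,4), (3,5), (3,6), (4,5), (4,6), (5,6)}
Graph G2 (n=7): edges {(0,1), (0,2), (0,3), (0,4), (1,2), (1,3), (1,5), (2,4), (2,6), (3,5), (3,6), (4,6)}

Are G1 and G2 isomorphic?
Yes, isomorphic

The graphs are isomorphic.
One valid mapping φ: V(G1) → V(G2): 0→6, 1→3, 2→5, 3→4, 4→1, 5→2, 6→0

Verify φ preserves adjacency — for each edge of G1, its image is an edge of G2:
  (0,1) → (φ(0),φ(1)) = (3,6) ∈ E(G2) ✓
  (0,3) → (φ(0),φ(3)) = (4,6) ∈ E(G2) ✓
  (0,5) → (φ(0),φ(5)) = (2,6) ∈ E(G2) ✓
  (1,2) → (φ(1),φ(2)) = (3,5) ∈ E(G2) ✓
  (1,4) → (φ(1),φ(4)) = (1,3) ∈ E(G2) ✓
  (1,6) → (φ(1),φ(6)) = (0,3) ∈ E(G2) ✓
  (2,4) → (φ(2),φ(4)) = (1,5) ∈ E(G2) ✓
  (3,5) → (φ(3),φ(5)) = (2,4) ∈ E(G2) ✓
  (3,6) → (φ(3),φ(6)) = (0,4) ∈ E(G2) ✓
  (4,5) → (φ(4),φ(5)) = (1,2) ∈ E(G2) ✓
  (4,6) → (φ(4),φ(6)) = (0,1) ∈ E(G2) ✓
  (5,6) → (φ(5),φ(6)) = (0,2) ∈ E(G2) ✓
All 12 edges of G1 map to edges of G2, and |E(G1)| = |E(G2)| = 12, so φ is a bijection on edges as well as vertices. Hence G1 ≅ G2.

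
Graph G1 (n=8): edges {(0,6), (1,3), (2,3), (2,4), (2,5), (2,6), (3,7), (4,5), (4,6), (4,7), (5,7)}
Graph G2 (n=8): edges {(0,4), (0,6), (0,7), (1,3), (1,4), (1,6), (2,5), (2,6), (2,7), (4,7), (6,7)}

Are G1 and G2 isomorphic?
Yes, isomorphic

The graphs are isomorphic.
One valid mapping φ: V(G1) → V(G2): 0→5, 1→3, 2→6, 3→1, 4→7, 5→0, 6→2, 7→4

Verify φ preserves adjacency — for each edge of G1, its image is an edge of G2:
  (0,6) → (φ(0),φ(6)) = (2,5) ∈ E(G2) ✓
  (1,3) → (φ(1),φ(3)) = (1,3) ∈ E(G2) ✓
  (2,3) → (φ(2),φ(3)) = (1,6) ∈ E(G2) ✓
  (2,4) → (φ(2),φ(4)) = (6,7) ∈ E(G2) ✓
  (2,5) → (φ(2),φ(5)) = (0,6) ∈ E(G2) ✓
  (2,6) → (φ(2),φ(6)) = (2,6) ∈ E(G2) ✓
  (3,7) → (φ(3),φ(7)) = (1,4) ∈ E(G2) ✓
  (4,5) → (φ(4),φ(5)) = (0,7) ∈ E(G2) ✓
  (4,6) → (φ(4),φ(6)) = (2,7) ∈ E(G2) ✓
  (4,7) → (φ(4),φ(7)) = (4,7) ∈ E(G2) ✓
  (5,7) → (φ(5),φ(7)) = (0,4) ∈ E(G2) ✓
All 11 edges of G1 map to edges of G2, and |E(G1)| = |E(G2)| = 11, so φ is a bijection on edges as well as vertices. Hence G1 ≅ G2.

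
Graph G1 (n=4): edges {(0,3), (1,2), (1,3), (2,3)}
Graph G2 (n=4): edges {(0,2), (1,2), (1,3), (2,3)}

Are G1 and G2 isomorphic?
Yes, isomorphic

The graphs are isomorphic.
One valid mapping φ: V(G1) → V(G2): 0→0, 1→3, 2→1, 3→2

Verify φ preserves adjacency — for each edge of G1, its image is an edge of G2:
  (0,3) → (φ(0),φ(3)) = (0,2) ∈ E(G2) ✓
  (1,2) → (φ(1),φ(2)) = (1,3) ∈ E(G2) ✓
  (1,3) → (φ(1),φ(3)) = (2,3) ∈ E(G2) ✓
  (2,3) → (φ(2),φ(3)) = (1,2) ∈ E(G2) ✓
All 4 edges of G1 map to edges of G2, and |E(G1)| = |E(G2)| = 4, so φ is a bijection on edges as well as vertices. Hence G1 ≅ G2.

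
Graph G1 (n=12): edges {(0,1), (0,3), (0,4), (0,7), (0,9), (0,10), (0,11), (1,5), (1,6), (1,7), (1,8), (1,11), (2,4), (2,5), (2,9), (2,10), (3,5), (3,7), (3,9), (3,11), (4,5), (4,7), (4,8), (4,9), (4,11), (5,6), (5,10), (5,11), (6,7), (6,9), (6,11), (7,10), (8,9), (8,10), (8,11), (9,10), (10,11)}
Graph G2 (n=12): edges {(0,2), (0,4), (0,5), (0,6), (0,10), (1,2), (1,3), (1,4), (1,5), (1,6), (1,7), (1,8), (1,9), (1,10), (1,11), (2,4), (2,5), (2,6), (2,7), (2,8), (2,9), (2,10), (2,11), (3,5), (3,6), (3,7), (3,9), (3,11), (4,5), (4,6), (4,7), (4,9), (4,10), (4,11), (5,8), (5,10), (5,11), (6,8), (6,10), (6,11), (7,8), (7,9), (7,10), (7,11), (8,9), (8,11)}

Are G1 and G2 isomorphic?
No, not isomorphic

The graphs are NOT isomorphic.

Counting triangles (3-cliques): G1 has 28, G2 has 73.
Triangle count is an isomorphism invariant, so differing triangle counts rule out isomorphism.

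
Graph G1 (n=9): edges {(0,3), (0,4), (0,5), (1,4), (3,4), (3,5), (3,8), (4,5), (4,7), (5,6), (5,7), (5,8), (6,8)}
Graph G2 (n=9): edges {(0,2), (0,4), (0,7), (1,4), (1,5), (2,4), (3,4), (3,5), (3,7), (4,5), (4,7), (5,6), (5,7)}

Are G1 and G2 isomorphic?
Yes, isomorphic

The graphs are isomorphic.
One valid mapping φ: V(G1) → V(G2): 0→3, 1→6, 2→8, 3→7, 4→5, 5→4, 6→2, 7→1, 8→0

Verify φ preserves adjacency — for each edge of G1, its image is an edge of G2:
  (0,3) → (φ(0),φ(3)) = (3,7) ∈ E(G2) ✓
  (0,4) → (φ(0),φ(4)) = (3,5) ∈ E(G2) ✓
  (0,5) → (φ(0),φ(5)) = (3,4) ∈ E(G2) ✓
  (1,4) → (φ(1),φ(4)) = (5,6) ∈ E(G2) ✓
  (3,4) → (φ(3),φ(4)) = (5,7) ∈ E(G2) ✓
  (3,5) → (φ(3),φ(5)) = (4,7) ∈ E(G2) ✓
  (3,8) → (φ(3),φ(8)) = (0,7) ∈ E(G2) ✓
  (4,5) → (φ(4),φ(5)) = (4,5) ∈ E(G2) ✓
  (4,7) → (φ(4),φ(7)) = (1,5) ∈ E(G2) ✓
  (5,6) → (φ(5),φ(6)) = (2,4) ∈ E(G2) ✓
  (5,7) → (φ(5),φ(7)) = (1,4) ∈ E(G2) ✓
  (5,8) → (φ(5),φ(8)) = (0,4) ∈ E(G2) ✓
  (6,8) → (φ(6),φ(8)) = (0,2) ∈ E(G2) ✓
All 13 edges of G1 map to edges of G2, and |E(G1)| = |E(G2)| = 13, so φ is a bijection on edges as well as vertices. Hence G1 ≅ G2.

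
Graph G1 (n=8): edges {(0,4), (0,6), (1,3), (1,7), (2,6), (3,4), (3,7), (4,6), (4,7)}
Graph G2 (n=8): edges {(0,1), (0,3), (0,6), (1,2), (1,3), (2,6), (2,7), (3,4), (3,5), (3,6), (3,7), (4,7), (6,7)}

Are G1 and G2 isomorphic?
No, not isomorphic

The graphs are NOT isomorphic.

Degrees in G1: deg(0)=2, deg(1)=2, deg(2)=1, deg(3)=3, deg(4)=4, deg(5)=0, deg(6)=3, deg(7)=3.
Sorted degree sequence of G1: [4, 3, 3, 3, 2, 2, 1, 0].
Degrees in G2: deg(0)=3, deg(1)=3, deg(2)=3, deg(3)=6, deg(4)=2, deg(5)=1, deg(6)=4, deg(7)=4.
Sorted degree sequence of G2: [6, 4, 4, 3, 3, 3, 2, 1].
The (sorted) degree sequence is an isomorphism invariant, so since G1 and G2 have different degree sequences they cannot be isomorphic.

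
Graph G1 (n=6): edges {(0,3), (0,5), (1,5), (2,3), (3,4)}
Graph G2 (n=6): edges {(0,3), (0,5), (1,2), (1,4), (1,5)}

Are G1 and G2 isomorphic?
Yes, isomorphic

The graphs are isomorphic.
One valid mapping φ: V(G1) → V(G2): 0→5, 1→3, 2→4, 3→1, 4→2, 5→0

Verify φ preserves adjacency — for each edge of G1, its image is an edge of G2:
  (0,3) → (φ(0),φ(3)) = (1,5) ∈ E(G2) ✓
  (0,5) → (φ(0),φ(5)) = (0,5) ∈ E(G2) ✓
  (1,5) → (φ(1),φ(5)) = (0,3) ∈ E(G2) ✓
  (2,3) → (φ(2),φ(3)) = (1,4) ∈ E(G2) ✓
  (3,4) → (φ(3),φ(4)) = (1,2) ∈ E(G2) ✓
All 5 edges of G1 map to edges of G2, and |E(G1)| = |E(G2)| = 5, so φ is a bijection on edges as well as vertices. Hence G1 ≅ G2.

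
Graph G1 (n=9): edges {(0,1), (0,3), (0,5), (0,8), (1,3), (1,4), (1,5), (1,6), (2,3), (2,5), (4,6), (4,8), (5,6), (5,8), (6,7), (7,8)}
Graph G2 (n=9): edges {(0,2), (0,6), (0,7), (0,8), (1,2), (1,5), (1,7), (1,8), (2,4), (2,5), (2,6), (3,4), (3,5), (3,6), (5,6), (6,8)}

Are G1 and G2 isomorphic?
Yes, isomorphic

The graphs are isomorphic.
One valid mapping φ: V(G1) → V(G2): 0→5, 1→6, 2→4, 3→3, 4→8, 5→2, 6→0, 7→7, 8→1

Verify φ preserves adjacency — for each edge of G1, its image is an edge of G2:
  (0,1) → (φ(0),φ(1)) = (5,6) ∈ E(G2) ✓
  (0,3) → (φ(0),φ(3)) = (3,5) ∈ E(G2) ✓
  (0,5) → (φ(0),φ(5)) = (2,5) ∈ E(G2) ✓
  (0,8) → (φ(0),φ(8)) = (1,5) ∈ E(G2) ✓
  (1,3) → (φ(1),φ(3)) = (3,6) ∈ E(G2) ✓
  (1,4) → (φ(1),φ(4)) = (6,8) ∈ E(G2) ✓
  (1,5) → (φ(1),φ(5)) = (2,6) ∈ E(G2) ✓
  (1,6) → (φ(1),φ(6)) = (0,6) ∈ E(G2) ✓
  (2,3) → (φ(2),φ(3)) = (3,4) ∈ E(G2) ✓
  (2,5) → (φ(2),φ(5)) = (2,4) ∈ E(G2) ✓
  (4,6) → (φ(4),φ(6)) = (0,8) ∈ E(G2) ✓
  (4,8) → (φ(4),φ(8)) = (1,8) ∈ E(G2) ✓
  (5,6) → (φ(5),φ(6)) = (0,2) ∈ E(G2) ✓
  (5,8) → (φ(5),φ(8)) = (1,2) ∈ E(G2) ✓
  (6,7) → (φ(6),φ(7)) = (0,7) ∈ E(G2) ✓
  (7,8) → (φ(7),φ(8)) = (1,7) ∈ E(G2) ✓
All 16 edges of G1 map to edges of G2, and |E(G1)| = |E(G2)| = 16, so φ is a bijection on edges as well as vertices. Hence G1 ≅ G2.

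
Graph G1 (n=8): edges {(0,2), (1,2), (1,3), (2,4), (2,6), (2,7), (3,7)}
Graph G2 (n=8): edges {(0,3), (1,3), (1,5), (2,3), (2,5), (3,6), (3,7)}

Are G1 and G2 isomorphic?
Yes, isomorphic

The graphs are isomorphic.
One valid mapping φ: V(G1) → V(G2): 0→6, 1→1, 2→3, 3→5, 4→7, 5→4, 6→0, 7→2

Verify φ preserves adjacency — for each edge of G1, its image is an edge of G2:
  (0,2) → (φ(0),φ(2)) = (3,6) ∈ E(G2) ✓
  (1,2) → (φ(1),φ(2)) = (1,3) ∈ E(G2) ✓
  (1,3) → (φ(1),φ(3)) = (1,5) ∈ E(G2) ✓
  (2,4) → (φ(2),φ(4)) = (3,7) ∈ E(G2) ✓
  (2,6) → (φ(2),φ(6)) = (0,3) ∈ E(G2) ✓
  (2,7) → (φ(2),φ(7)) = (2,3) ∈ E(G2) ✓
  (3,7) → (φ(3),φ(7)) = (2,5) ∈ E(G2) ✓
All 7 edges of G1 map to edges of G2, and |E(G1)| = |E(G2)| = 7, so φ is a bijection on edges as well as vertices. Hence G1 ≅ G2.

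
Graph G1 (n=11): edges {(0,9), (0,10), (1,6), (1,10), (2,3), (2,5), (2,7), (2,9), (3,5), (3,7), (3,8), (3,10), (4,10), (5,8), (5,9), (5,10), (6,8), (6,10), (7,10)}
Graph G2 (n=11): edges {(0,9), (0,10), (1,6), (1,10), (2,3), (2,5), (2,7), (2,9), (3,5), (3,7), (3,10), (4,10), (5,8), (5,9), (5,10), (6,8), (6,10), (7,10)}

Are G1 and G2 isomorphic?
No, not isomorphic

The graphs are NOT isomorphic.

Counting edges: G1 has 19 edge(s); G2 has 18 edge(s).
Edge count is an isomorphism invariant (a bijection on vertices induces a bijection on edges), so differing edge counts rule out isomorphism.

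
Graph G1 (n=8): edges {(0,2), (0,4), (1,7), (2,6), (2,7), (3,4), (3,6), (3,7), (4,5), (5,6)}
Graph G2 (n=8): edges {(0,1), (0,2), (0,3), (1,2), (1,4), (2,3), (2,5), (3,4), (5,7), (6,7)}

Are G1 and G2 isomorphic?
No, not isomorphic

The graphs are NOT isomorphic.

Counting triangles (3-cliques): G1 has 0, G2 has 2.
Triangle count is an isomorphism invariant, so differing triangle counts rule out isomorphism.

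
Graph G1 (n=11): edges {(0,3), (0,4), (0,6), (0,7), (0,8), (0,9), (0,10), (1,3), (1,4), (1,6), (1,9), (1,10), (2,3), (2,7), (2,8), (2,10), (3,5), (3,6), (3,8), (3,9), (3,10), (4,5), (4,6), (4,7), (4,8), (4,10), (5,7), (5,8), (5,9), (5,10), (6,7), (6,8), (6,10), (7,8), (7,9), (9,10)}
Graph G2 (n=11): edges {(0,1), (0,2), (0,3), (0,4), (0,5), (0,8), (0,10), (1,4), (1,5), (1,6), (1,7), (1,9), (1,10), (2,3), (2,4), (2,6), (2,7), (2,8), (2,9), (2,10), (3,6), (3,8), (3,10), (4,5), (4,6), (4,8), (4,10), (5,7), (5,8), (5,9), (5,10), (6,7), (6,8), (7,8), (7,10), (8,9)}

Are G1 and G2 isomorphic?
Yes, isomorphic

The graphs are isomorphic.
One valid mapping φ: V(G1) → V(G2): 0→4, 1→3, 2→9, 3→8, 4→10, 5→7, 6→0, 7→1, 8→5, 9→6, 10→2

Verify φ preserves adjacency — for each edge of G1, its image is an edge of G2:
  (0,3) → (φ(0),φ(3)) = (4,8) ∈ E(G2) ✓
  (0,4) → (φ(0),φ(4)) = (4,10) ∈ E(G2) ✓
  (0,6) → (φ(0),φ(6)) = (0,4) ∈ E(G2) ✓
  (0,7) → (φ(0),φ(7)) = (1,4) ∈ E(G2) ✓
  (0,8) → (φ(0),φ(8)) = (4,5) ∈ E(G2) ✓
  (0,9) → (φ(0),φ(9)) = (4,6) ∈ E(G2) ✓
  (0,10) → (φ(0),φ(10)) = (2,4) ∈ E(G2) ✓
  (1,3) → (φ(1),φ(3)) = (3,8) ∈ E(G2) ✓
  (1,4) → (φ(1),φ(4)) = (3,10) ∈ E(G2) ✓
  (1,6) → (φ(1),φ(6)) = (0,3) ∈ E(G2) ✓
  (1,9) → (φ(1),φ(9)) = (3,6) ∈ E(G2) ✓
  (1,10) → (φ(1),φ(10)) = (2,3) ∈ E(G2) ✓
  (2,3) → (φ(2),φ(3)) = (8,9) ∈ E(G2) ✓
  (2,7) → (φ(2),φ(7)) = (1,9) ∈ E(G2) ✓
  (2,8) → (φ(2),φ(8)) = (5,9) ∈ E(G2) ✓
  (2,10) → (φ(2),φ(10)) = (2,9) ∈ E(G2) ✓
  (3,5) → (φ(3),φ(5)) = (7,8) ∈ E(G2) ✓
  (3,6) → (φ(3),φ(6)) = (0,8) ∈ E(G2) ✓
  (3,8) → (φ(3),φ(8)) = (5,8) ∈ E(G2) ✓
  (3,9) → (φ(3),φ(9)) = (6,8) ∈ E(G2) ✓
  (3,10) → (φ(3),φ(10)) = (2,8) ∈ E(G2) ✓
  (4,5) → (φ(4),φ(5)) = (7,10) ∈ E(G2) ✓
  (4,6) → (φ(4),φ(6)) = (0,10) ∈ E(G2) ✓
  (4,7) → (φ(4),φ(7)) = (1,10) ∈ E(G2) ✓
  (4,8) → (φ(4),φ(8)) = (5,10) ∈ E(G2) ✓
  (4,10) → (φ(4),φ(10)) = (2,10) ∈ E(G2) ✓
  (5,7) → (φ(5),φ(7)) = (1,7) ∈ E(G2) ✓
  (5,8) → (φ(5),φ(8)) = (5,7) ∈ E(G2) ✓
  (5,9) → (φ(5),φ(9)) = (6,7) ∈ E(G2) ✓
  (5,10) → (φ(5),φ(10)) = (2,7) ∈ E(G2) ✓
  (6,7) → (φ(6),φ(7)) = (0,1) ∈ E(G2) ✓
  (6,8) → (φ(6),φ(8)) = (0,5) ∈ E(G2) ✓
  (6,10) → (φ(6),φ(10)) = (0,2) ∈ E(G2) ✓
  (7,8) → (φ(7),φ(8)) = (1,5) ∈ E(G2) ✓
  (7,9) → (φ(7),φ(9)) = (1,6) ∈ E(G2) ✓
  (9,10) → (φ(9),φ(10)) = (2,6) ∈ E(G2) ✓
All 36 edges of G1 map to edges of G2, and |E(G1)| = |E(G2)| = 36, so φ is a bijection on edges as well as vertices. Hence G1 ≅ G2.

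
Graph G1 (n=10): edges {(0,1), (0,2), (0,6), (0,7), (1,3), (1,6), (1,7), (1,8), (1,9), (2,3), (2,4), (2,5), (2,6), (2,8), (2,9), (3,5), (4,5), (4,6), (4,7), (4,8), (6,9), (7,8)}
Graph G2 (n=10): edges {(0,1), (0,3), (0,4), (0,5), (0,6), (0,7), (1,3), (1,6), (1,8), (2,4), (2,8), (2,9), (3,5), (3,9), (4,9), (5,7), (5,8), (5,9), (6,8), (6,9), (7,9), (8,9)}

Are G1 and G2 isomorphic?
Yes, isomorphic

The graphs are isomorphic.
One valid mapping φ: V(G1) → V(G2): 0→3, 1→0, 2→9, 3→4, 4→8, 5→2, 6→5, 7→1, 8→6, 9→7

Verify φ preserves adjacency — for each edge of G1, its image is an edge of G2:
  (0,1) → (φ(0),φ(1)) = (0,3) ∈ E(G2) ✓
  (0,2) → (φ(0),φ(2)) = (3,9) ∈ E(G2) ✓
  (0,6) → (φ(0),φ(6)) = (3,5) ∈ E(G2) ✓
  (0,7) → (φ(0),φ(7)) = (1,3) ∈ E(G2) ✓
  (1,3) → (φ(1),φ(3)) = (0,4) ∈ E(G2) ✓
  (1,6) → (φ(1),φ(6)) = (0,5) ∈ E(G2) ✓
  (1,7) → (φ(1),φ(7)) = (0,1) ∈ E(G2) ✓
  (1,8) → (φ(1),φ(8)) = (0,6) ∈ E(G2) ✓
  (1,9) → (φ(1),φ(9)) = (0,7) ∈ E(G2) ✓
  (2,3) → (φ(2),φ(3)) = (4,9) ∈ E(G2) ✓
  (2,4) → (φ(2),φ(4)) = (8,9) ∈ E(G2) ✓
  (2,5) → (φ(2),φ(5)) = (2,9) ∈ E(G2) ✓
  (2,6) → (φ(2),φ(6)) = (5,9) ∈ E(G2) ✓
  (2,8) → (φ(2),φ(8)) = (6,9) ∈ E(G2) ✓
  (2,9) → (φ(2),φ(9)) = (7,9) ∈ E(G2) ✓
  (3,5) → (φ(3),φ(5)) = (2,4) ∈ E(G2) ✓
  (4,5) → (φ(4),φ(5)) = (2,8) ∈ E(G2) ✓
  (4,6) → (φ(4),φ(6)) = (5,8) ∈ E(G2) ✓
  (4,7) → (φ(4),φ(7)) = (1,8) ∈ E(G2) ✓
  (4,8) → (φ(4),φ(8)) = (6,8) ∈ E(G2) ✓
  (6,9) → (φ(6),φ(9)) = (5,7) ∈ E(G2) ✓
  (7,8) → (φ(7),φ(8)) = (1,6) ∈ E(G2) ✓
All 22 edges of G1 map to edges of G2, and |E(G1)| = |E(G2)| = 22, so φ is a bijection on edges as well as vertices. Hence G1 ≅ G2.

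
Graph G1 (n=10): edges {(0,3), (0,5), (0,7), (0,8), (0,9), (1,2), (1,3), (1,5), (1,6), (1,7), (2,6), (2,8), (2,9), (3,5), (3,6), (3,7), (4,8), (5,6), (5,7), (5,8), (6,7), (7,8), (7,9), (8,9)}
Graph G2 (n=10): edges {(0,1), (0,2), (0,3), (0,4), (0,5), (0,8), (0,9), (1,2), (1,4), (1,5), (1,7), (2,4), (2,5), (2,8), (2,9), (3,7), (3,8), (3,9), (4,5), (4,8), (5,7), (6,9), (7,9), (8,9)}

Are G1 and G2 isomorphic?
Yes, isomorphic

The graphs are isomorphic.
One valid mapping φ: V(G1) → V(G2): 0→8, 1→5, 2→7, 3→4, 4→6, 5→2, 6→1, 7→0, 8→9, 9→3

Verify φ preserves adjacency — for each edge of G1, its image is an edge of G2:
  (0,3) → (φ(0),φ(3)) = (4,8) ∈ E(G2) ✓
  (0,5) → (φ(0),φ(5)) = (2,8) ∈ E(G2) ✓
  (0,7) → (φ(0),φ(7)) = (0,8) ∈ E(G2) ✓
  (0,8) → (φ(0),φ(8)) = (8,9) ∈ E(G2) ✓
  (0,9) → (φ(0),φ(9)) = (3,8) ∈ E(G2) ✓
  (1,2) → (φ(1),φ(2)) = (5,7) ∈ E(G2) ✓
  (1,3) → (φ(1),φ(3)) = (4,5) ∈ E(G2) ✓
  (1,5) → (φ(1),φ(5)) = (2,5) ∈ E(G2) ✓
  (1,6) → (φ(1),φ(6)) = (1,5) ∈ E(G2) ✓
  (1,7) → (φ(1),φ(7)) = (0,5) ∈ E(G2) ✓
  (2,6) → (φ(2),φ(6)) = (1,7) ∈ E(G2) ✓
  (2,8) → (φ(2),φ(8)) = (7,9) ∈ E(G2) ✓
  (2,9) → (φ(2),φ(9)) = (3,7) ∈ E(G2) ✓
  (3,5) → (φ(3),φ(5)) = (2,4) ∈ E(G2) ✓
  (3,6) → (φ(3),φ(6)) = (1,4) ∈ E(G2) ✓
  (3,7) → (φ(3),φ(7)) = (0,4) ∈ E(G2) ✓
  (4,8) → (φ(4),φ(8)) = (6,9) ∈ E(G2) ✓
  (5,6) → (φ(5),φ(6)) = (1,2) ∈ E(G2) ✓
  (5,7) → (φ(5),φ(7)) = (0,2) ∈ E(G2) ✓
  (5,8) → (φ(5),φ(8)) = (2,9) ∈ E(G2) ✓
  (6,7) → (φ(6),φ(7)) = (0,1) ∈ E(G2) ✓
  (7,8) → (φ(7),φ(8)) = (0,9) ∈ E(G2) ✓
  (7,9) → (φ(7),φ(9)) = (0,3) ∈ E(G2) ✓
  (8,9) → (φ(8),φ(9)) = (3,9) ∈ E(G2) ✓
All 24 edges of G1 map to edges of G2, and |E(G1)| = |E(G2)| = 24, so φ is a bijection on edges as well as vertices. Hence G1 ≅ G2.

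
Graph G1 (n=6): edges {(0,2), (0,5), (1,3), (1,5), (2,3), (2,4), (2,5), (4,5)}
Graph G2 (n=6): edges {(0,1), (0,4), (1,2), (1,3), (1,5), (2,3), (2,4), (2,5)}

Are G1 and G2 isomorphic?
Yes, isomorphic

The graphs are isomorphic.
One valid mapping φ: V(G1) → V(G2): 0→5, 1→0, 2→2, 3→4, 4→3, 5→1

Verify φ preserves adjacency — for each edge of G1, its image is an edge of G2:
  (0,2) → (φ(0),φ(2)) = (2,5) ∈ E(G2) ✓
  (0,5) → (φ(0),φ(5)) = (1,5) ∈ E(G2) ✓
  (1,3) → (φ(1),φ(3)) = (0,4) ∈ E(G2) ✓
  (1,5) → (φ(1),φ(5)) = (0,1) ∈ E(G2) ✓
  (2,3) → (φ(2),φ(3)) = (2,4) ∈ E(G2) ✓
  (2,4) → (φ(2),φ(4)) = (2,3) ∈ E(G2) ✓
  (2,5) → (φ(2),φ(5)) = (1,2) ∈ E(G2) ✓
  (4,5) → (φ(4),φ(5)) = (1,3) ∈ E(G2) ✓
All 8 edges of G1 map to edges of G2, and |E(G1)| = |E(G2)| = 8, so φ is a bijection on edges as well as vertices. Hence G1 ≅ G2.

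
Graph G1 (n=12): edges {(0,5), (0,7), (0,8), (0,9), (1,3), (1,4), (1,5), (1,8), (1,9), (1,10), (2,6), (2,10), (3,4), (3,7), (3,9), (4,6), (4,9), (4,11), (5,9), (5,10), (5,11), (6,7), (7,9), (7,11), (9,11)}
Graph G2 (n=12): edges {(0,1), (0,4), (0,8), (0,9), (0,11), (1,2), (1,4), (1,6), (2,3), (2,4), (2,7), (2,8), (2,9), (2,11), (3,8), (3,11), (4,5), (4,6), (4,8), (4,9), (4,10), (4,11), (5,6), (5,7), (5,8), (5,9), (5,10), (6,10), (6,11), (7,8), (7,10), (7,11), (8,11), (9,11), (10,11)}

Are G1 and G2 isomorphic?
No, not isomorphic

The graphs are NOT isomorphic.

Degrees in G1: deg(0)=4, deg(1)=6, deg(2)=2, deg(3)=4, deg(4)=5, deg(5)=5, deg(6)=3, deg(7)=5, deg(8)=2, deg(9)=7, deg(10)=3, deg(11)=4.
Sorted degree sequence of G1: [7, 6, 5, 5, 5, 4, 4, 4, 3, 3, 2, 2].
Degrees in G2: deg(0)=5, deg(1)=4, deg(2)=7, deg(3)=3, deg(4)=9, deg(5)=6, deg(6)=5, deg(7)=5, deg(8)=7, deg(9)=5, deg(10)=5, deg(11)=9.
Sorted degree sequence of G2: [9, 9, 7, 7, 6, 5, 5, 5, 5, 5, 4, 3].
The (sorted) degree sequence is an isomorphism invariant, so since G1 and G2 have different degree sequences they cannot be isomorphic.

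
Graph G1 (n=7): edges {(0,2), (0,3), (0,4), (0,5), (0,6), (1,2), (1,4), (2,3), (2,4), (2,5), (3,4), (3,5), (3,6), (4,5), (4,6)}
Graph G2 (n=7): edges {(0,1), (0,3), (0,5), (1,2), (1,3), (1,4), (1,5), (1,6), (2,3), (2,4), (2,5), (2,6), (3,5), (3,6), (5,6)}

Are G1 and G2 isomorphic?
Yes, isomorphic

The graphs are isomorphic.
One valid mapping φ: V(G1) → V(G2): 0→3, 1→4, 2→2, 3→5, 4→1, 5→6, 6→0

Verify φ preserves adjacency — for each edge of G1, its image is an edge of G2:
  (0,2) → (φ(0),φ(2)) = (2,3) ∈ E(G2) ✓
  (0,3) → (φ(0),φ(3)) = (3,5) ∈ E(G2) ✓
  (0,4) → (φ(0),φ(4)) = (1,3) ∈ E(G2) ✓
  (0,5) → (φ(0),φ(5)) = (3,6) ∈ E(G2) ✓
  (0,6) → (φ(0),φ(6)) = (0,3) ∈ E(G2) ✓
  (1,2) → (φ(1),φ(2)) = (2,4) ∈ E(G2) ✓
  (1,4) → (φ(1),φ(4)) = (1,4) ∈ E(G2) ✓
  (2,3) → (φ(2),φ(3)) = (2,5) ∈ E(G2) ✓
  (2,4) → (φ(2),φ(4)) = (1,2) ∈ E(G2) ✓
  (2,5) → (φ(2),φ(5)) = (2,6) ∈ E(G2) ✓
  (3,4) → (φ(3),φ(4)) = (1,5) ∈ E(G2) ✓
  (3,5) → (φ(3),φ(5)) = (5,6) ∈ E(G2) ✓
  (3,6) → (φ(3),φ(6)) = (0,5) ∈ E(G2) ✓
  (4,5) → (φ(4),φ(5)) = (1,6) ∈ E(G2) ✓
  (4,6) → (φ(4),φ(6)) = (0,1) ∈ E(G2) ✓
All 15 edges of G1 map to edges of G2, and |E(G1)| = |E(G2)| = 15, so φ is a bijection on edges as well as vertices. Hence G1 ≅ G2.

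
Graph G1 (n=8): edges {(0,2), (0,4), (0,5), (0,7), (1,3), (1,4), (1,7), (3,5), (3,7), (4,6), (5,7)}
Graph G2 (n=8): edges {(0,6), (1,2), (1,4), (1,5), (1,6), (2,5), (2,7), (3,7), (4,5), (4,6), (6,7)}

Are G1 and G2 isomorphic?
Yes, isomorphic

The graphs are isomorphic.
One valid mapping φ: V(G1) → V(G2): 0→6, 1→2, 2→0, 3→5, 4→7, 5→4, 6→3, 7→1

Verify φ preserves adjacency — for each edge of G1, its image is an edge of G2:
  (0,2) → (φ(0),φ(2)) = (0,6) ∈ E(G2) ✓
  (0,4) → (φ(0),φ(4)) = (6,7) ∈ E(G2) ✓
  (0,5) → (φ(0),φ(5)) = (4,6) ∈ E(G2) ✓
  (0,7) → (φ(0),φ(7)) = (1,6) ∈ E(G2) ✓
  (1,3) → (φ(1),φ(3)) = (2,5) ∈ E(G2) ✓
  (1,4) → (φ(1),φ(4)) = (2,7) ∈ E(G2) ✓
  (1,7) → (φ(1),φ(7)) = (1,2) ∈ E(G2) ✓
  (3,5) → (φ(3),φ(5)) = (4,5) ∈ E(G2) ✓
  (3,7) → (φ(3),φ(7)) = (1,5) ∈ E(G2) ✓
  (4,6) → (φ(4),φ(6)) = (3,7) ∈ E(G2) ✓
  (5,7) → (φ(5),φ(7)) = (1,4) ∈ E(G2) ✓
All 11 edges of G1 map to edges of G2, and |E(G1)| = |E(G2)| = 11, so φ is a bijection on edges as well as vertices. Hence G1 ≅ G2.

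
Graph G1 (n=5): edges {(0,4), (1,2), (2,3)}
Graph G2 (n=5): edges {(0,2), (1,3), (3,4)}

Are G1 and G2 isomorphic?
Yes, isomorphic

The graphs are isomorphic.
One valid mapping φ: V(G1) → V(G2): 0→2, 1→1, 2→3, 3→4, 4→0

Verify φ preserves adjacency — for each edge of G1, its image is an edge of G2:
  (0,4) → (φ(0),φ(4)) = (0,2) ∈ E(G2) ✓
  (1,2) → (φ(1),φ(2)) = (1,3) ∈ E(G2) ✓
  (2,3) → (φ(2),φ(3)) = (3,4) ∈ E(G2) ✓
All 3 edges of G1 map to edges of G2, and |E(G1)| = |E(G2)| = 3, so φ is a bijection on edges as well as vertices. Hence G1 ≅ G2.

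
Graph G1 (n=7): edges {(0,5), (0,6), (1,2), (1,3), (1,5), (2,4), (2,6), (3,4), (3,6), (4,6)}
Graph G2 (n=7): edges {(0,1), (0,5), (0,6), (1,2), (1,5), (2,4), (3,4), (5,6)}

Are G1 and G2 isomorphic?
No, not isomorphic

The graphs are NOT isomorphic.

Degrees in G1: deg(0)=2, deg(1)=3, deg(2)=3, deg(3)=3, deg(4)=3, deg(5)=2, deg(6)=4.
Sorted degree sequence of G1: [4, 3, 3, 3, 3, 2, 2].
Degrees in G2: deg(0)=3, deg(1)=3, deg(2)=2, deg(3)=1, deg(4)=2, deg(5)=3, deg(6)=2.
Sorted degree sequence of G2: [3, 3, 3, 2, 2, 2, 1].
The (sorted) degree sequence is an isomorphism invariant, so since G1 and G2 have different degree sequences they cannot be isomorphic.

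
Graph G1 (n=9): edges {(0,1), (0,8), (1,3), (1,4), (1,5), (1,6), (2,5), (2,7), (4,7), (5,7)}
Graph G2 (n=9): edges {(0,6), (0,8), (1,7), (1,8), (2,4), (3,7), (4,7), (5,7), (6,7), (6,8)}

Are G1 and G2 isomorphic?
Yes, isomorphic

The graphs are isomorphic.
One valid mapping φ: V(G1) → V(G2): 0→4, 1→7, 2→0, 3→5, 4→1, 5→6, 6→3, 7→8, 8→2

Verify φ preserves adjacency — for each edge of G1, its image is an edge of G2:
  (0,1) → (φ(0),φ(1)) = (4,7) ∈ E(G2) ✓
  (0,8) → (φ(0),φ(8)) = (2,4) ∈ E(G2) ✓
  (1,3) → (φ(1),φ(3)) = (5,7) ∈ E(G2) ✓
  (1,4) → (φ(1),φ(4)) = (1,7) ∈ E(G2) ✓
  (1,5) → (φ(1),φ(5)) = (6,7) ∈ E(G2) ✓
  (1,6) → (φ(1),φ(6)) = (3,7) ∈ E(G2) ✓
  (2,5) → (φ(2),φ(5)) = (0,6) ∈ E(G2) ✓
  (2,7) → (φ(2),φ(7)) = (0,8) ∈ E(G2) ✓
  (4,7) → (φ(4),φ(7)) = (1,8) ∈ E(G2) ✓
  (5,7) → (φ(5),φ(7)) = (6,8) ∈ E(G2) ✓
All 10 edges of G1 map to edges of G2, and |E(G1)| = |E(G2)| = 10, so φ is a bijection on edges as well as vertices. Hence G1 ≅ G2.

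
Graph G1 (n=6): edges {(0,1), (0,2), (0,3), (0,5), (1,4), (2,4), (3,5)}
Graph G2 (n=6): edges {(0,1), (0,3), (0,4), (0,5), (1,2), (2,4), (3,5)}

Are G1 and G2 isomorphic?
Yes, isomorphic

The graphs are isomorphic.
One valid mapping φ: V(G1) → V(G2): 0→0, 1→1, 2→4, 3→5, 4→2, 5→3

Verify φ preserves adjacency — for each edge of G1, its image is an edge of G2:
  (0,1) → (φ(0),φ(1)) = (0,1) ∈ E(G2) ✓
  (0,2) → (φ(0),φ(2)) = (0,4) ∈ E(G2) ✓
  (0,3) → (φ(0),φ(3)) = (0,5) ∈ E(G2) ✓
  (0,5) → (φ(0),φ(5)) = (0,3) ∈ E(G2) ✓
  (1,4) → (φ(1),φ(4)) = (1,2) ∈ E(G2) ✓
  (2,4) → (φ(2),φ(4)) = (2,4) ∈ E(G2) ✓
  (3,5) → (φ(3),φ(5)) = (3,5) ∈ E(G2) ✓
All 7 edges of G1 map to edges of G2, and |E(G1)| = |E(G2)| = 7, so φ is a bijection on edges as well as vertices. Hence G1 ≅ G2.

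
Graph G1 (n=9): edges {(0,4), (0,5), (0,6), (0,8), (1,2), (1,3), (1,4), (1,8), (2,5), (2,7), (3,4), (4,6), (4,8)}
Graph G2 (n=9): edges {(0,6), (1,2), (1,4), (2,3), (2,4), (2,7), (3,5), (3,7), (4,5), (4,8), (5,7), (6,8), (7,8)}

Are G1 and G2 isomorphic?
No, not isomorphic

The graphs are NOT isomorphic.

Counting triangles (3-cliques): G1 has 4, G2 has 3.
Triangle count is an isomorphism invariant, so differing triangle counts rule out isomorphism.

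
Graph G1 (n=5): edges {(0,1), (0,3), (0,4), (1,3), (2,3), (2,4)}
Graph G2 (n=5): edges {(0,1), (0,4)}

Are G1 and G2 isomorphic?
No, not isomorphic

The graphs are NOT isomorphic.

Connected components of G1: 1 component(s) with vertex sets [[0, 1, 2, 3, 4]], sizes [5].
Connected components of G2: 3 component(s) with vertex sets [[2], [3], [0, 1, 4]], sizes [1, 1, 3].
The number of connected components (and the multiset of component sizes) is an isomorphism invariant — an isomorphism maps each component of G1 bijectively onto a component of G2. Since G1 has 1 component(s) and G2 has 3, they cannot be isomorphic.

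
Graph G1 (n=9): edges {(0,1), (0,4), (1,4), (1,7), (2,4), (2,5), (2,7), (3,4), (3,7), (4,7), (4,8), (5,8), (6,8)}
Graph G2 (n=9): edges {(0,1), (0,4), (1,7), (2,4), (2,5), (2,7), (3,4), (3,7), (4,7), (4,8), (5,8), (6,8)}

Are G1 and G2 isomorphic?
No, not isomorphic

The graphs are NOT isomorphic.

Counting edges: G1 has 13 edge(s); G2 has 12 edge(s).
Edge count is an isomorphism invariant (a bijection on vertices induces a bijection on edges), so differing edge counts rule out isomorphism.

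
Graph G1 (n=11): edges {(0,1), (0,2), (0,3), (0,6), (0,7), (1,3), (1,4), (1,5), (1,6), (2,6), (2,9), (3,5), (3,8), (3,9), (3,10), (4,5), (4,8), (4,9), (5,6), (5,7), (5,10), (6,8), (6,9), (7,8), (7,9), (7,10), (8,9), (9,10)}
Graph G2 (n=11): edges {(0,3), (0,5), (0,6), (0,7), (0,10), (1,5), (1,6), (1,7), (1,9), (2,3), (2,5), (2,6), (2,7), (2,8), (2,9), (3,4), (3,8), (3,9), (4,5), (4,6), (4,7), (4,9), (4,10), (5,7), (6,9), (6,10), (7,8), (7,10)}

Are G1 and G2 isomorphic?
Yes, isomorphic

The graphs are isomorphic.
One valid mapping φ: V(G1) → V(G2): 0→3, 1→9, 2→8, 3→4, 4→1, 5→6, 6→2, 7→0, 8→5, 9→7, 10→10

Verify φ preserves adjacency — for each edge of G1, its image is an edge of G2:
  (0,1) → (φ(0),φ(1)) = (3,9) ∈ E(G2) ✓
  (0,2) → (φ(0),φ(2)) = (3,8) ∈ E(G2) ✓
  (0,3) → (φ(0),φ(3)) = (3,4) ∈ E(G2) ✓
  (0,6) → (φ(0),φ(6)) = (2,3) ∈ E(G2) ✓
  (0,7) → (φ(0),φ(7)) = (0,3) ∈ E(G2) ✓
  (1,3) → (φ(1),φ(3)) = (4,9) ∈ E(G2) ✓
  (1,4) → (φ(1),φ(4)) = (1,9) ∈ E(G2) ✓
  (1,5) → (φ(1),φ(5)) = (6,9) ∈ E(G2) ✓
  (1,6) → (φ(1),φ(6)) = (2,9) ∈ E(G2) ✓
  (2,6) → (φ(2),φ(6)) = (2,8) ∈ E(G2) ✓
  (2,9) → (φ(2),φ(9)) = (7,8) ∈ E(G2) ✓
  (3,5) → (φ(3),φ(5)) = (4,6) ∈ E(G2) ✓
  (3,8) → (φ(3),φ(8)) = (4,5) ∈ E(G2) ✓
  (3,9) → (φ(3),φ(9)) = (4,7) ∈ E(G2) ✓
  (3,10) → (φ(3),φ(10)) = (4,10) ∈ E(G2) ✓
  (4,5) → (φ(4),φ(5)) = (1,6) ∈ E(G2) ✓
  (4,8) → (φ(4),φ(8)) = (1,5) ∈ E(G2) ✓
  (4,9) → (φ(4),φ(9)) = (1,7) ∈ E(G2) ✓
  (5,6) → (φ(5),φ(6)) = (2,6) ∈ E(G2) ✓
  (5,7) → (φ(5),φ(7)) = (0,6) ∈ E(G2) ✓
  (5,10) → (φ(5),φ(10)) = (6,10) ∈ E(G2) ✓
  (6,8) → (φ(6),φ(8)) = (2,5) ∈ E(G2) ✓
  (6,9) → (φ(6),φ(9)) = (2,7) ∈ E(G2) ✓
  (7,8) → (φ(7),φ(8)) = (0,5) ∈ E(G2) ✓
  (7,9) → (φ(7),φ(9)) = (0,7) ∈ E(G2) ✓
  (7,10) → (φ(7),φ(10)) = (0,10) ∈ E(G2) ✓
  (8,9) → (φ(8),φ(9)) = (5,7) ∈ E(G2) ✓
  (9,10) → (φ(9),φ(10)) = (7,10) ∈ E(G2) ✓
All 28 edges of G1 map to edges of G2, and |E(G1)| = |E(G2)| = 28, so φ is a bijection on edges as well as vertices. Hence G1 ≅ G2.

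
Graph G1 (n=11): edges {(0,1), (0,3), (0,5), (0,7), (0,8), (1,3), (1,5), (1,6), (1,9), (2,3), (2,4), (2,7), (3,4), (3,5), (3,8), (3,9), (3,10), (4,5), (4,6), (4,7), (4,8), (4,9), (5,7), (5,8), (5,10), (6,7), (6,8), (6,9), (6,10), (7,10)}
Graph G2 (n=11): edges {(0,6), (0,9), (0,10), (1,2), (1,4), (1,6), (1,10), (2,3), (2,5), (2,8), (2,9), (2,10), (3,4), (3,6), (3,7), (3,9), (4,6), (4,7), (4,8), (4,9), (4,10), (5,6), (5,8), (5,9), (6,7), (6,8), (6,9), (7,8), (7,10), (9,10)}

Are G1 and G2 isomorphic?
Yes, isomorphic

The graphs are isomorphic.
One valid mapping φ: V(G1) → V(G2): 0→7, 1→8, 2→0, 3→6, 4→9, 5→4, 6→2, 7→10, 8→3, 9→5, 10→1

Verify φ preserves adjacency — for each edge of G1, its image is an edge of G2:
  (0,1) → (φ(0),φ(1)) = (7,8) ∈ E(G2) ✓
  (0,3) → (φ(0),φ(3)) = (6,7) ∈ E(G2) ✓
  (0,5) → (φ(0),φ(5)) = (4,7) ∈ E(G2) ✓
  (0,7) → (φ(0),φ(7)) = (7,10) ∈ E(G2) ✓
  (0,8) → (φ(0),φ(8)) = (3,7) ∈ E(G2) ✓
  (1,3) → (φ(1),φ(3)) = (6,8) ∈ E(G2) ✓
  (1,5) → (φ(1),φ(5)) = (4,8) ∈ E(G2) ✓
  (1,6) → (φ(1),φ(6)) = (2,8) ∈ E(G2) ✓
  (1,9) → (φ(1),φ(9)) = (5,8) ∈ E(G2) ✓
  (2,3) → (φ(2),φ(3)) = (0,6) ∈ E(G2) ✓
  (2,4) → (φ(2),φ(4)) = (0,9) ∈ E(G2) ✓
  (2,7) → (φ(2),φ(7)) = (0,10) ∈ E(G2) ✓
  (3,4) → (φ(3),φ(4)) = (6,9) ∈ E(G2) ✓
  (3,5) → (φ(3),φ(5)) = (4,6) ∈ E(G2) ✓
  (3,8) → (φ(3),φ(8)) = (3,6) ∈ E(G2) ✓
  (3,9) → (φ(3),φ(9)) = (5,6) ∈ E(G2) ✓
  (3,10) → (φ(3),φ(10)) = (1,6) ∈ E(G2) ✓
  (4,5) → (φ(4),φ(5)) = (4,9) ∈ E(G2) ✓
  (4,6) → (φ(4),φ(6)) = (2,9) ∈ E(G2) ✓
  (4,7) → (φ(4),φ(7)) = (9,10) ∈ E(G2) ✓
  (4,8) → (φ(4),φ(8)) = (3,9) ∈ E(G2) ✓
  (4,9) → (φ(4),φ(9)) = (5,9) ∈ E(G2) ✓
  (5,7) → (φ(5),φ(7)) = (4,10) ∈ E(G2) ✓
  (5,8) → (φ(5),φ(8)) = (3,4) ∈ E(G2) ✓
  (5,10) → (φ(5),φ(10)) = (1,4) ∈ E(G2) ✓
  (6,7) → (φ(6),φ(7)) = (2,10) ∈ E(G2) ✓
  (6,8) → (φ(6),φ(8)) = (2,3) ∈ E(G2) ✓
  (6,9) → (φ(6),φ(9)) = (2,5) ∈ E(G2) ✓
  (6,10) → (φ(6),φ(10)) = (1,2) ∈ E(G2) ✓
  (7,10) → (φ(7),φ(10)) = (1,10) ∈ E(G2) ✓
All 30 edges of G1 map to edges of G2, and |E(G1)| = |E(G2)| = 30, so φ is a bijection on edges as well as vertices. Hence G1 ≅ G2.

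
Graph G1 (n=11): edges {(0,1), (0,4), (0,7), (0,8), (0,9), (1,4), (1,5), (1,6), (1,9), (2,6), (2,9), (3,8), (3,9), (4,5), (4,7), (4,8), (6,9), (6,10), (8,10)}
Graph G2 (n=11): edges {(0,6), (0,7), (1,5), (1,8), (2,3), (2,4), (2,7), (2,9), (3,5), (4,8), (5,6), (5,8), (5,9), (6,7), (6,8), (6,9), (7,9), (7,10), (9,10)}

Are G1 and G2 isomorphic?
Yes, isomorphic

The graphs are isomorphic.
One valid mapping φ: V(G1) → V(G2): 0→9, 1→6, 2→1, 3→3, 4→7, 5→0, 6→8, 7→10, 8→2, 9→5, 10→4

Verify φ preserves adjacency — for each edge of G1, its image is an edge of G2:
  (0,1) → (φ(0),φ(1)) = (6,9) ∈ E(G2) ✓
  (0,4) → (φ(0),φ(4)) = (7,9) ∈ E(G2) ✓
  (0,7) → (φ(0),φ(7)) = (9,10) ∈ E(G2) ✓
  (0,8) → (φ(0),φ(8)) = (2,9) ∈ E(G2) ✓
  (0,9) → (φ(0),φ(9)) = (5,9) ∈ E(G2) ✓
  (1,4) → (φ(1),φ(4)) = (6,7) ∈ E(G2) ✓
  (1,5) → (φ(1),φ(5)) = (0,6) ∈ E(G2) ✓
  (1,6) → (φ(1),φ(6)) = (6,8) ∈ E(G2) ✓
  (1,9) → (φ(1),φ(9)) = (5,6) ∈ E(G2) ✓
  (2,6) → (φ(2),φ(6)) = (1,8) ∈ E(G2) ✓
  (2,9) → (φ(2),φ(9)) = (1,5) ∈ E(G2) ✓
  (3,8) → (φ(3),φ(8)) = (2,3) ∈ E(G2) ✓
  (3,9) → (φ(3),φ(9)) = (3,5) ∈ E(G2) ✓
  (4,5) → (φ(4),φ(5)) = (0,7) ∈ E(G2) ✓
  (4,7) → (φ(4),φ(7)) = (7,10) ∈ E(G2) ✓
  (4,8) → (φ(4),φ(8)) = (2,7) ∈ E(G2) ✓
  (6,9) → (φ(6),φ(9)) = (5,8) ∈ E(G2) ✓
  (6,10) → (φ(6),φ(10)) = (4,8) ∈ E(G2) ✓
  (8,10) → (φ(8),φ(10)) = (2,4) ∈ E(G2) ✓
All 19 edges of G1 map to edges of G2, and |E(G1)| = |E(G2)| = 19, so φ is a bijection on edges as well as vertices. Hence G1 ≅ G2.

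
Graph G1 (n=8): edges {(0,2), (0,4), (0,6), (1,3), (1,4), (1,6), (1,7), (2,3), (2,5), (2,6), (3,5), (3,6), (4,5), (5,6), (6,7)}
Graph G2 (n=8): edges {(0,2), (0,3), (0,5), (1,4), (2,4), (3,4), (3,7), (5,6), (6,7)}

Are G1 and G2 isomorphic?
No, not isomorphic

The graphs are NOT isomorphic.

Counting triangles (3-cliques): G1 has 7, G2 has 0.
Triangle count is an isomorphism invariant, so differing triangle counts rule out isomorphism.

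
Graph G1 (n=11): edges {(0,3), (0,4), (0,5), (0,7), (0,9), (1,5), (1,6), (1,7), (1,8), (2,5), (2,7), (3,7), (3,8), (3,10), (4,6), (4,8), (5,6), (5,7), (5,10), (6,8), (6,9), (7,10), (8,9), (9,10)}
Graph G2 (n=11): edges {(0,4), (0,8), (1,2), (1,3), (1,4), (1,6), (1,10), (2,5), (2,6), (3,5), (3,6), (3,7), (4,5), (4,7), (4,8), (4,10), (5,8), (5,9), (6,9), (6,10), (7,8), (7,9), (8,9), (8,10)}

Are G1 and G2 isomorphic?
Yes, isomorphic

The graphs are isomorphic.
One valid mapping φ: V(G1) → V(G2): 0→5, 1→10, 2→0, 3→9, 4→2, 5→4, 6→1, 7→8, 8→6, 9→3, 10→7

Verify φ preserves adjacency — for each edge of G1, its image is an edge of G2:
  (0,3) → (φ(0),φ(3)) = (5,9) ∈ E(G2) ✓
  (0,4) → (φ(0),φ(4)) = (2,5) ∈ E(G2) ✓
  (0,5) → (φ(0),φ(5)) = (4,5) ∈ E(G2) ✓
  (0,7) → (φ(0),φ(7)) = (5,8) ∈ E(G2) ✓
  (0,9) → (φ(0),φ(9)) = (3,5) ∈ E(G2) ✓
  (1,5) → (φ(1),φ(5)) = (4,10) ∈ E(G2) ✓
  (1,6) → (φ(1),φ(6)) = (1,10) ∈ E(G2) ✓
  (1,7) → (φ(1),φ(7)) = (8,10) ∈ E(G2) ✓
  (1,8) → (φ(1),φ(8)) = (6,10) ∈ E(G2) ✓
  (2,5) → (φ(2),φ(5)) = (0,4) ∈ E(G2) ✓
  (2,7) → (φ(2),φ(7)) = (0,8) ∈ E(G2) ✓
  (3,7) → (φ(3),φ(7)) = (8,9) ∈ E(G2) ✓
  (3,8) → (φ(3),φ(8)) = (6,9) ∈ E(G2) ✓
  (3,10) → (φ(3),φ(10)) = (7,9) ∈ E(G2) ✓
  (4,6) → (φ(4),φ(6)) = (1,2) ∈ E(G2) ✓
  (4,8) → (φ(4),φ(8)) = (2,6) ∈ E(G2) ✓
  (5,6) → (φ(5),φ(6)) = (1,4) ∈ E(G2) ✓
  (5,7) → (φ(5),φ(7)) = (4,8) ∈ E(G2) ✓
  (5,10) → (φ(5),φ(10)) = (4,7) ∈ E(G2) ✓
  (6,8) → (φ(6),φ(8)) = (1,6) ∈ E(G2) ✓
  (6,9) → (φ(6),φ(9)) = (1,3) ∈ E(G2) ✓
  (7,10) → (φ(7),φ(10)) = (7,8) ∈ E(G2) ✓
  (8,9) → (φ(8),φ(9)) = (3,6) ∈ E(G2) ✓
  (9,10) → (φ(9),φ(10)) = (3,7) ∈ E(G2) ✓
All 24 edges of G1 map to edges of G2, and |E(G1)| = |E(G2)| = 24, so φ is a bijection on edges as well as vertices. Hence G1 ≅ G2.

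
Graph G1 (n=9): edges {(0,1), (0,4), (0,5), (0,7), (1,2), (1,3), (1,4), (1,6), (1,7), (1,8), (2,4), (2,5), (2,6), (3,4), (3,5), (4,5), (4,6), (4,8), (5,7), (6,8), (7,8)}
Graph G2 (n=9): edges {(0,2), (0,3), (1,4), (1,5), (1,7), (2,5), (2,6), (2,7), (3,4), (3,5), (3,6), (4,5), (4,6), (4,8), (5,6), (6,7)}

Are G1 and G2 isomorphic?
No, not isomorphic

The graphs are NOT isomorphic.

Counting triangles (3-cliques): G1 has 15, G2 has 7.
Triangle count is an isomorphism invariant, so differing triangle counts rule out isomorphism.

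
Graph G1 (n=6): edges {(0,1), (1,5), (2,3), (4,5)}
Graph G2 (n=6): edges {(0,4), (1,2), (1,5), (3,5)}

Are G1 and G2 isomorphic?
Yes, isomorphic

The graphs are isomorphic.
One valid mapping φ: V(G1) → V(G2): 0→2, 1→1, 2→0, 3→4, 4→3, 5→5

Verify φ preserves adjacency — for each edge of G1, its image is an edge of G2:
  (0,1) → (φ(0),φ(1)) = (1,2) ∈ E(G2) ✓
  (1,5) → (φ(1),φ(5)) = (1,5) ∈ E(G2) ✓
  (2,3) → (φ(2),φ(3)) = (0,4) ∈ E(G2) ✓
  (4,5) → (φ(4),φ(5)) = (3,5) ∈ E(G2) ✓
All 4 edges of G1 map to edges of G2, and |E(G1)| = |E(G2)| = 4, so φ is a bijection on edges as well as vertices. Hence G1 ≅ G2.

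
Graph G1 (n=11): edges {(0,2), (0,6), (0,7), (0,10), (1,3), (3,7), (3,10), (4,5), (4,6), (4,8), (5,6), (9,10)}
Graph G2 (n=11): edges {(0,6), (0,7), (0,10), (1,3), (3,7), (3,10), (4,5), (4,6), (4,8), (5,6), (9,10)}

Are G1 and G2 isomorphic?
No, not isomorphic

The graphs are NOT isomorphic.

Counting edges: G1 has 12 edge(s); G2 has 11 edge(s).
Edge count is an isomorphism invariant (a bijection on vertices induces a bijection on edges), so differing edge counts rule out isomorphism.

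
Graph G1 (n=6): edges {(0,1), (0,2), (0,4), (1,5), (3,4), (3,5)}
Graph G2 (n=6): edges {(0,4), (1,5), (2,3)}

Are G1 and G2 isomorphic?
No, not isomorphic

The graphs are NOT isomorphic.

Connected components of G1: 1 component(s) with vertex sets [[0, 1, 2, 3, 4, 5]], sizes [6].
Connected components of G2: 3 component(s) with vertex sets [[0, 4], [1, 5], [2, 3]], sizes [2, 2, 2].
The number of connected components (and the multiset of component sizes) is an isomorphism invariant — an isomorphism maps each component of G1 bijectively onto a component of G2. Since G1 has 1 component(s) and G2 has 3, they cannot be isomorphic.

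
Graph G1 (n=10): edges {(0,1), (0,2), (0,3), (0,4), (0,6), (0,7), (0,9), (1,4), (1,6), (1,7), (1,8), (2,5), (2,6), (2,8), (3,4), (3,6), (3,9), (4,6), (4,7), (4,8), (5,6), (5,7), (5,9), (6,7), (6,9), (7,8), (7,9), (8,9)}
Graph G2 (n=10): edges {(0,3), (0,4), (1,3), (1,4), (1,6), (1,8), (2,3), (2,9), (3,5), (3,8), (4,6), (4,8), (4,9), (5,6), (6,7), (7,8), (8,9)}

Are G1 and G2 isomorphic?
No, not isomorphic

The graphs are NOT isomorphic.

Counting triangles (3-cliques): G1 has 27, G2 has 4.
Triangle count is an isomorphism invariant, so differing triangle counts rule out isomorphism.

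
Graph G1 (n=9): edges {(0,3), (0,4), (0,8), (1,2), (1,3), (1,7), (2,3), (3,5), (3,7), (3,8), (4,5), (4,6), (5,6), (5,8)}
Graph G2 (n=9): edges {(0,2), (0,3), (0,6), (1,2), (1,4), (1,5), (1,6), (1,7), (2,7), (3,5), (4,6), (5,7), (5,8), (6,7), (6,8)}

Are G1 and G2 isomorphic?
No, not isomorphic

The graphs are NOT isomorphic.

Degrees in G1: deg(0)=3, deg(1)=3, deg(2)=2, deg(3)=6, deg(4)=3, deg(5)=4, deg(6)=2, deg(7)=2, deg(8)=3.
Sorted degree sequence of G1: [6, 4, 3, 3, 3, 3, 2, 2, 2].
Degrees in G2: deg(0)=3, deg(1)=5, deg(2)=3, deg(3)=2, deg(4)=2, deg(5)=4, deg(6)=5, deg(7)=4, deg(8)=2.
Sorted degree sequence of G2: [5, 5, 4, 4, 3, 3, 2, 2, 2].
The (sorted) degree sequence is an isomorphism invariant, so since G1 and G2 have different degree sequences they cannot be isomorphic.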